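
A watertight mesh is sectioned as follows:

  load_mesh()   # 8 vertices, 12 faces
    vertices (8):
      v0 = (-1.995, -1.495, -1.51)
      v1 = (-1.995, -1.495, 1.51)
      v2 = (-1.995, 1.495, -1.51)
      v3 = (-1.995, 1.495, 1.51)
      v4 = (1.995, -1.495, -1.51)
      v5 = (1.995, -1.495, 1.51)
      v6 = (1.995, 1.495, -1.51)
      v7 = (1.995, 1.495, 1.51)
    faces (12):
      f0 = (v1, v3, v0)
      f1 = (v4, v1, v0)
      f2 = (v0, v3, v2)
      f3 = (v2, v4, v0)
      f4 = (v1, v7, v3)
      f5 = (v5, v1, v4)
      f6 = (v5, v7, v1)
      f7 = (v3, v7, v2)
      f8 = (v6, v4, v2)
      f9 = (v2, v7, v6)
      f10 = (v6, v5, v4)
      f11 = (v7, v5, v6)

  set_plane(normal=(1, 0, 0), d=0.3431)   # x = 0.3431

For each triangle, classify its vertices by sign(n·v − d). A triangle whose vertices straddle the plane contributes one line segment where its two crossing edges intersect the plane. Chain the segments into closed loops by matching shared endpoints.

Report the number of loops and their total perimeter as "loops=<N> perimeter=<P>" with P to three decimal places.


loops=1 perimeter=12.020

Straddling triangles (8 of 12):
  (v4,v1,v0) [+--] → (0.3431, -1.495, -0.25969)–(0.3431, -1.495, -1.51)  len=1.2503
  (v2,v4,v0) [-+-] → (0.3431, -0.25711, -1.51)–(0.3431, -1.495, -1.51)  len=1.2379
  (v1,v7,v3) [-+-] → (0.3431, 0.25711, 1.51)–(0.3431, 1.495, 1.51)  len=1.2379
  (v5,v1,v4) [+-+] → (0.3431, -1.495, 1.51)–(0.3431, -1.495, -0.25969)  len=1.7697
  (v5,v7,v1) [++-] → (0.3431, 0.25711, 1.51)–(0.3431, -1.495, 1.51)  len=1.7521
  (v3,v7,v2) [-+-] → (0.3431, 1.495, 1.51)–(0.3431, 1.495, 0.25969)  len=1.2503
  (v6,v4,v2) [++-] → (0.3431, -0.25711, -1.51)–(0.3431, 1.495, -1.51)  len=1.7521
  (v2,v7,v6) [-++] → (0.3431, 1.495, 0.25969)–(0.3431, 1.495, -1.51)  len=1.7697

Chained into 1 loop(s):
  loop 1: 8 segments, perimeter = 12.0200
Total perimeter = 12.020


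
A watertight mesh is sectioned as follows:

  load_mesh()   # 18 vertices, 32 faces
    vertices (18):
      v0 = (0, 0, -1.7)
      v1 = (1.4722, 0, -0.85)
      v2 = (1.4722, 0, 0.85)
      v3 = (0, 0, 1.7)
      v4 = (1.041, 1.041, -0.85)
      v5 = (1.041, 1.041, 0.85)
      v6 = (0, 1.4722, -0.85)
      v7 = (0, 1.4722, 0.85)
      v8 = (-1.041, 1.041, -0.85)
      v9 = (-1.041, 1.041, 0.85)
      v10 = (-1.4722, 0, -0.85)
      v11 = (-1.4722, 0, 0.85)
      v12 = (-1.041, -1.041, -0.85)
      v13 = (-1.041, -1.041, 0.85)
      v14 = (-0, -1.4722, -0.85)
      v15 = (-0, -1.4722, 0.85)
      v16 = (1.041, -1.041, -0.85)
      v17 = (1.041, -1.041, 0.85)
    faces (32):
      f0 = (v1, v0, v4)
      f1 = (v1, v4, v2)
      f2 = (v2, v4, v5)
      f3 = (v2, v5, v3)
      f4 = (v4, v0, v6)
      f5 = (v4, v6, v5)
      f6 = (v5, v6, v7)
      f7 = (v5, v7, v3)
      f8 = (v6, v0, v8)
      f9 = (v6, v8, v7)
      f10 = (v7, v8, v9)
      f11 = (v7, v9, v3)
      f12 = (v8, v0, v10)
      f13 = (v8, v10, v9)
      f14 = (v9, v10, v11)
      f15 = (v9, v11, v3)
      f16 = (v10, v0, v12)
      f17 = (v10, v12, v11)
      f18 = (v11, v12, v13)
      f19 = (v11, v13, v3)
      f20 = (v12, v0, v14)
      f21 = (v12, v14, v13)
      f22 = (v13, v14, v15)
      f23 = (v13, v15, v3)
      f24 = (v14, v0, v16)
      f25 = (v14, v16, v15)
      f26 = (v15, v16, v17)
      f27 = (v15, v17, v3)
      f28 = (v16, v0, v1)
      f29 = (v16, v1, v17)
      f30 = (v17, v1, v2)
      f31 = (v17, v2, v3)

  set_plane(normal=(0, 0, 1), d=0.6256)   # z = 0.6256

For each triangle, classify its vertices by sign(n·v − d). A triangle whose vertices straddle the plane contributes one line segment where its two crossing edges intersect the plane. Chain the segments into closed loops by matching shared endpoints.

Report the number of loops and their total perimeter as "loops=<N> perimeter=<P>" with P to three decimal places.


Straddling triangles (16 of 32):
  (v1,v4,v2) [--+] → (1.41528, 0.137412, 0.6256)–(1.4722, 0, 0.6256)  len=0.1487
  (v2,v4,v5) [+-+] → (1.41528, 0.137412, 0.6256)–(1.041, 1.041, 0.6256)  len=0.9780
  (v4,v6,v5) [--+] → (0.903588, 1.09792, 0.6256)–(1.041, 1.041, 0.6256)  len=0.1487
  (v5,v6,v7) [+-+] → (0.903588, 1.09792, 0.6256)–(0, 1.4722, 0.6256)  len=0.9780
  (v6,v8,v7) [--+] → (-0.137412, 1.41528, 0.6256)–(0, 1.4722, 0.6256)  len=0.1487
  (v7,v8,v9) [+-+] → (-0.137412, 1.41528, 0.6256)–(-1.041, 1.041, 0.6256)  len=0.9780
  (v8,v10,v9) [--+] → (-1.09792, 0.903588, 0.6256)–(-1.041, 1.041, 0.6256)  len=0.1487
  (v9,v10,v11) [+-+] → (-1.09792, 0.903588, 0.6256)–(-1.4722, 0, 0.6256)  len=0.9780
  (v10,v12,v11) [--+] → (-1.41528, -0.137412, 0.6256)–(-1.4722, 0, 0.6256)  len=0.1487
  (v11,v12,v13) [+-+] → (-1.41528, -0.137412, 0.6256)–(-1.041, -1.041, 0.6256)  len=0.9780
  (v12,v14,v13) [--+] → (-0.903588, -1.09792, 0.6256)–(-1.041, -1.041, 0.6256)  len=0.1487
  (v13,v14,v15) [+-+] → (-0.903588, -1.09792, 0.6256)–(0, -1.4722, 0.6256)  len=0.9780
  (v14,v16,v15) [--+] → (0.137412, -1.41528, 0.6256)–(0, -1.4722, 0.6256)  len=0.1487
  (v15,v16,v17) [+-+] → (0.137412, -1.41528, 0.6256)–(1.041, -1.041, 0.6256)  len=0.9780
  (v16,v1,v17) [--+] → (1.09792, -0.903588, 0.6256)–(1.041, -1.041, 0.6256)  len=0.1487
  (v17,v1,v2) [+-+] → (1.09792, -0.903588, 0.6256)–(1.4722, 0, 0.6256)  len=0.9780

Chained into 1 loop(s):
  loop 1: 16 segments, perimeter = 9.0142
Total perimeter = 9.014

loops=1 perimeter=9.014


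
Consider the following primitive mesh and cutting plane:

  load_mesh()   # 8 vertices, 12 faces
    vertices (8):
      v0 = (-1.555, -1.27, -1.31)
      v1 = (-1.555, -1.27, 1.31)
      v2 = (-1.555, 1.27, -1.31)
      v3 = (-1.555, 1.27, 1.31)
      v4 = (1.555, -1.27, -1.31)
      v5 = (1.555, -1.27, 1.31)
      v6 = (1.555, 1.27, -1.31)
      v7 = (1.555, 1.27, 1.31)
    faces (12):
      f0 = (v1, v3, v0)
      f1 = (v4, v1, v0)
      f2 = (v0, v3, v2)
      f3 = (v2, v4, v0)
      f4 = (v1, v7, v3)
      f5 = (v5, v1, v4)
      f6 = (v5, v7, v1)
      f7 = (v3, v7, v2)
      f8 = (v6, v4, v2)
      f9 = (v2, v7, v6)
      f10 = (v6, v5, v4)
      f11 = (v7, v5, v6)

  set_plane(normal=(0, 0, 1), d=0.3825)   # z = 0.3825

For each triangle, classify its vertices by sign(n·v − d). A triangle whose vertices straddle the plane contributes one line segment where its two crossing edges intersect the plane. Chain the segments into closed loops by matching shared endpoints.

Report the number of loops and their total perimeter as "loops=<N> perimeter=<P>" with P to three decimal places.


loops=1 perimeter=11.300

Straddling triangles (8 of 12):
  (v1,v3,v0) [++-] → (-1.555, 0.370821, 0.3825)–(-1.555, -1.27, 0.3825)  len=1.6408
  (v4,v1,v0) [-+-] → (-0.454036, -1.27, 0.3825)–(-1.555, -1.27, 0.3825)  len=1.1010
  (v0,v3,v2) [-+-] → (-1.555, 0.370821, 0.3825)–(-1.555, 1.27, 0.3825)  len=0.8992
  (v5,v1,v4) [++-] → (-0.454036, -1.27, 0.3825)–(1.555, -1.27, 0.3825)  len=2.0090
  (v3,v7,v2) [++-] → (0.454036, 1.27, 0.3825)–(-1.555, 1.27, 0.3825)  len=2.0090
  (v2,v7,v6) [-+-] → (0.454036, 1.27, 0.3825)–(1.555, 1.27, 0.3825)  len=1.1010
  (v6,v5,v4) [-+-] → (1.555, -0.370821, 0.3825)–(1.555, -1.27, 0.3825)  len=0.8992
  (v7,v5,v6) [++-] → (1.555, -0.370821, 0.3825)–(1.555, 1.27, 0.3825)  len=1.6408

Chained into 1 loop(s):
  loop 1: 8 segments, perimeter = 11.3000
Total perimeter = 11.300


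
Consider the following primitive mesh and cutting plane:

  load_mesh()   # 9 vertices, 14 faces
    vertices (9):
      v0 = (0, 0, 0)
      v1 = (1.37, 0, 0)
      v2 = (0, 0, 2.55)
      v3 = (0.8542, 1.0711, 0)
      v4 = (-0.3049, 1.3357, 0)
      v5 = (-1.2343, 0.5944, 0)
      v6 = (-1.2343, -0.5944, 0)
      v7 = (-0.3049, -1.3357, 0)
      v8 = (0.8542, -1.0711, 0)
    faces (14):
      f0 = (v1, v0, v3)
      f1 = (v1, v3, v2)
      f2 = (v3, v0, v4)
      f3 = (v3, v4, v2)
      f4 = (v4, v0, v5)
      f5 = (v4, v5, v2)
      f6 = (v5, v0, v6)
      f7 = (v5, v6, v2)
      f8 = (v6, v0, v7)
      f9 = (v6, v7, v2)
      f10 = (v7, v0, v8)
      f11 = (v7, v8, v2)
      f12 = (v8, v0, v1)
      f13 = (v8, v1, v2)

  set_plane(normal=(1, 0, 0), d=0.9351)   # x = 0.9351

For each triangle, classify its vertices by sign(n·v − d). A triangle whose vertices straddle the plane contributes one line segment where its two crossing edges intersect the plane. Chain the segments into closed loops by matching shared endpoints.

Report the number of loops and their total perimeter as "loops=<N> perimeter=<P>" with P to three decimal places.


Straddling triangles (4 of 14):
  (v1,v0,v3) [+--] → (0.9351, 0, 0)–(0.9351, 0.903105, 0)  len=0.9031
  (v1,v3,v2) [+--] → (0.9351, 0.903105, 0)–(0.9351, 0, 0.809485)  len=1.2128
  (v8,v0,v1) [--+] → (0.9351, 0, 0)–(0.9351, -0.903105, 0)  len=0.9031
  (v8,v1,v2) [-+-] → (0.9351, -0.903105, 0)–(0.9351, 0, 0.809485)  len=1.2128

Chained into 1 loop(s):
  loop 1: 4 segments, perimeter = 4.2318
Total perimeter = 4.232

loops=1 perimeter=4.232


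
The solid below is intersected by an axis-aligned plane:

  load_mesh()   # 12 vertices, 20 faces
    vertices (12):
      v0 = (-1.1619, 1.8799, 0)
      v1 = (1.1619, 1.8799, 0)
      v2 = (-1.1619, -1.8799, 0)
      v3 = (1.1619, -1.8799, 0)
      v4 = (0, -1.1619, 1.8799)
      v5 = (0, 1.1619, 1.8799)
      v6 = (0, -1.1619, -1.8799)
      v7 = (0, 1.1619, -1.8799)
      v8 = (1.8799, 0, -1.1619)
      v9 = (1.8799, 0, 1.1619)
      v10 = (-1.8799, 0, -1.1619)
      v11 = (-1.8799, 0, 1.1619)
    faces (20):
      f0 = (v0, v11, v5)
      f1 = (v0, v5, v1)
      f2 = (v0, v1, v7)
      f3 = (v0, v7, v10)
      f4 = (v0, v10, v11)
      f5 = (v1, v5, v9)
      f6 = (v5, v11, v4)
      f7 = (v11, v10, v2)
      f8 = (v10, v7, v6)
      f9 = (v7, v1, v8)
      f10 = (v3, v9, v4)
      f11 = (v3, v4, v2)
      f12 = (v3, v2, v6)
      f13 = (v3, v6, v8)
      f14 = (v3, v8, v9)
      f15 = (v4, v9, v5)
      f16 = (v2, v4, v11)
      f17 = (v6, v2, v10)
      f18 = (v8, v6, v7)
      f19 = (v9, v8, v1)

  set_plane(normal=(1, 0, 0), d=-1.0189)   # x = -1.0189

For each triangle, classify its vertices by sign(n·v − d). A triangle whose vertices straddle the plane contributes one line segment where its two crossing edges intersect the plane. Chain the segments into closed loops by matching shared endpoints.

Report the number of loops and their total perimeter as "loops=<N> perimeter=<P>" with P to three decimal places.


loops=1 perimeter=10.243

Straddling triangles (10 of 20):
  (v0,v11,v5) [--+] → (-1.0189, 0.532154, 1.49075)–(-1.0189, 1.79153, 0.231367)  len=1.7810
  (v0,v5,v1) [-++] → (-1.0189, 1.79153, 0.231367)–(-1.0189, 1.8799, 0)  len=0.2477
  (v0,v1,v7) [-++] → (-1.0189, 1.8799, 0)–(-1.0189, 1.79153, -0.231367)  len=0.2477
  (v0,v7,v10) [-+-] → (-1.0189, 1.79153, -0.231367)–(-1.0189, 0.532154, -1.49075)  len=1.7810
  (v5,v11,v4) [+-+] → (-1.0189, 0.532154, 1.49075)–(-1.0189, -0.532154, 1.49075)  len=1.0643
  (v10,v7,v6) [-++] → (-1.0189, 0.532154, -1.49075)–(-1.0189, -0.532154, -1.49075)  len=1.0643
  (v3,v4,v2) [++-] → (-1.0189, -1.79153, 0.231367)–(-1.0189, -1.8799, 0)  len=0.2477
  (v3,v2,v6) [+-+] → (-1.0189, -1.8799, 0)–(-1.0189, -1.79153, -0.231367)  len=0.2477
  (v2,v4,v11) [-+-] → (-1.0189, -1.79153, 0.231367)–(-1.0189, -0.532154, 1.49075)  len=1.7810
  (v6,v2,v10) [+--] → (-1.0189, -1.79153, -0.231367)–(-1.0189, -0.532154, -1.49075)  len=1.7810

Chained into 1 loop(s):
  loop 1: 10 segments, perimeter = 10.2434
Total perimeter = 10.243


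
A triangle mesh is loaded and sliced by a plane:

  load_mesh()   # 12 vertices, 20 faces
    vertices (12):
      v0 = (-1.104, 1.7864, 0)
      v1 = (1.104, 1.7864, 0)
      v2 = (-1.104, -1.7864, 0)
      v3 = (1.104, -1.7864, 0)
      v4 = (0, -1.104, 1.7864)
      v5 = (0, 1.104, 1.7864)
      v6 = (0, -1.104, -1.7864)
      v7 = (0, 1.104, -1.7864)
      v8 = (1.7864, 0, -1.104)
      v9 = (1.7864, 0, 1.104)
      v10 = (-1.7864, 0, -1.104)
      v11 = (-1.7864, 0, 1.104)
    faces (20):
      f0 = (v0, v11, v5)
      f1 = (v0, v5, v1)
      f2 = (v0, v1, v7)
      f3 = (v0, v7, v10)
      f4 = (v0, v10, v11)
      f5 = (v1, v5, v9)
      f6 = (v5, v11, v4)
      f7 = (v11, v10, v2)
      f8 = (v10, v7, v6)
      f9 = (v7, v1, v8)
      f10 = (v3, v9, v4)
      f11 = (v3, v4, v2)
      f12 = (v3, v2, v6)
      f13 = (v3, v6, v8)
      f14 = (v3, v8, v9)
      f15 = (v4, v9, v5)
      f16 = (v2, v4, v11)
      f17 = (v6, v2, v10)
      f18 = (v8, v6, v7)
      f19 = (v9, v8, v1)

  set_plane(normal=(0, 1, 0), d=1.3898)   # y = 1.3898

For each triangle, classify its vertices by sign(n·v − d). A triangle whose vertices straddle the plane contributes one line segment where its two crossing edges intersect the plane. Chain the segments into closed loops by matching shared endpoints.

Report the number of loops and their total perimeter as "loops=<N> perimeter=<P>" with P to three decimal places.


Straddling triangles (8 of 20):
  (v0,v11,v5) [+--] → (-1.2555, 1.3898, 0.2451)–(-0.462373, 1.3898, 1.03823)  len=1.1217
  (v0,v5,v1) [+-+] → (-0.462373, 1.3898, 1.03823)–(0.462373, 1.3898, 1.03823)  len=0.9247
  (v0,v1,v7) [++-] → (0.462373, 1.3898, -1.03823)–(-0.462373, 1.3898, -1.03823)  len=0.9247
  (v0,v7,v10) [+--] → (-0.462373, 1.3898, -1.03823)–(-1.2555, 1.3898, -0.2451)  len=1.1217
  (v0,v10,v11) [+--] → (-1.2555, 1.3898, -0.2451)–(-1.2555, 1.3898, 0.2451)  len=0.4902
  (v1,v5,v9) [+--] → (0.462373, 1.3898, 1.03823)–(1.2555, 1.3898, 0.2451)  len=1.1217
  (v7,v1,v8) [-+-] → (0.462373, 1.3898, -1.03823)–(1.2555, 1.3898, -0.2451)  len=1.1217
  (v9,v8,v1) [--+] → (1.2555, 1.3898, -0.2451)–(1.2555, 1.3898, 0.2451)  len=0.4902

Chained into 1 loop(s):
  loop 1: 8 segments, perimeter = 7.3165
Total perimeter = 7.316

loops=1 perimeter=7.316


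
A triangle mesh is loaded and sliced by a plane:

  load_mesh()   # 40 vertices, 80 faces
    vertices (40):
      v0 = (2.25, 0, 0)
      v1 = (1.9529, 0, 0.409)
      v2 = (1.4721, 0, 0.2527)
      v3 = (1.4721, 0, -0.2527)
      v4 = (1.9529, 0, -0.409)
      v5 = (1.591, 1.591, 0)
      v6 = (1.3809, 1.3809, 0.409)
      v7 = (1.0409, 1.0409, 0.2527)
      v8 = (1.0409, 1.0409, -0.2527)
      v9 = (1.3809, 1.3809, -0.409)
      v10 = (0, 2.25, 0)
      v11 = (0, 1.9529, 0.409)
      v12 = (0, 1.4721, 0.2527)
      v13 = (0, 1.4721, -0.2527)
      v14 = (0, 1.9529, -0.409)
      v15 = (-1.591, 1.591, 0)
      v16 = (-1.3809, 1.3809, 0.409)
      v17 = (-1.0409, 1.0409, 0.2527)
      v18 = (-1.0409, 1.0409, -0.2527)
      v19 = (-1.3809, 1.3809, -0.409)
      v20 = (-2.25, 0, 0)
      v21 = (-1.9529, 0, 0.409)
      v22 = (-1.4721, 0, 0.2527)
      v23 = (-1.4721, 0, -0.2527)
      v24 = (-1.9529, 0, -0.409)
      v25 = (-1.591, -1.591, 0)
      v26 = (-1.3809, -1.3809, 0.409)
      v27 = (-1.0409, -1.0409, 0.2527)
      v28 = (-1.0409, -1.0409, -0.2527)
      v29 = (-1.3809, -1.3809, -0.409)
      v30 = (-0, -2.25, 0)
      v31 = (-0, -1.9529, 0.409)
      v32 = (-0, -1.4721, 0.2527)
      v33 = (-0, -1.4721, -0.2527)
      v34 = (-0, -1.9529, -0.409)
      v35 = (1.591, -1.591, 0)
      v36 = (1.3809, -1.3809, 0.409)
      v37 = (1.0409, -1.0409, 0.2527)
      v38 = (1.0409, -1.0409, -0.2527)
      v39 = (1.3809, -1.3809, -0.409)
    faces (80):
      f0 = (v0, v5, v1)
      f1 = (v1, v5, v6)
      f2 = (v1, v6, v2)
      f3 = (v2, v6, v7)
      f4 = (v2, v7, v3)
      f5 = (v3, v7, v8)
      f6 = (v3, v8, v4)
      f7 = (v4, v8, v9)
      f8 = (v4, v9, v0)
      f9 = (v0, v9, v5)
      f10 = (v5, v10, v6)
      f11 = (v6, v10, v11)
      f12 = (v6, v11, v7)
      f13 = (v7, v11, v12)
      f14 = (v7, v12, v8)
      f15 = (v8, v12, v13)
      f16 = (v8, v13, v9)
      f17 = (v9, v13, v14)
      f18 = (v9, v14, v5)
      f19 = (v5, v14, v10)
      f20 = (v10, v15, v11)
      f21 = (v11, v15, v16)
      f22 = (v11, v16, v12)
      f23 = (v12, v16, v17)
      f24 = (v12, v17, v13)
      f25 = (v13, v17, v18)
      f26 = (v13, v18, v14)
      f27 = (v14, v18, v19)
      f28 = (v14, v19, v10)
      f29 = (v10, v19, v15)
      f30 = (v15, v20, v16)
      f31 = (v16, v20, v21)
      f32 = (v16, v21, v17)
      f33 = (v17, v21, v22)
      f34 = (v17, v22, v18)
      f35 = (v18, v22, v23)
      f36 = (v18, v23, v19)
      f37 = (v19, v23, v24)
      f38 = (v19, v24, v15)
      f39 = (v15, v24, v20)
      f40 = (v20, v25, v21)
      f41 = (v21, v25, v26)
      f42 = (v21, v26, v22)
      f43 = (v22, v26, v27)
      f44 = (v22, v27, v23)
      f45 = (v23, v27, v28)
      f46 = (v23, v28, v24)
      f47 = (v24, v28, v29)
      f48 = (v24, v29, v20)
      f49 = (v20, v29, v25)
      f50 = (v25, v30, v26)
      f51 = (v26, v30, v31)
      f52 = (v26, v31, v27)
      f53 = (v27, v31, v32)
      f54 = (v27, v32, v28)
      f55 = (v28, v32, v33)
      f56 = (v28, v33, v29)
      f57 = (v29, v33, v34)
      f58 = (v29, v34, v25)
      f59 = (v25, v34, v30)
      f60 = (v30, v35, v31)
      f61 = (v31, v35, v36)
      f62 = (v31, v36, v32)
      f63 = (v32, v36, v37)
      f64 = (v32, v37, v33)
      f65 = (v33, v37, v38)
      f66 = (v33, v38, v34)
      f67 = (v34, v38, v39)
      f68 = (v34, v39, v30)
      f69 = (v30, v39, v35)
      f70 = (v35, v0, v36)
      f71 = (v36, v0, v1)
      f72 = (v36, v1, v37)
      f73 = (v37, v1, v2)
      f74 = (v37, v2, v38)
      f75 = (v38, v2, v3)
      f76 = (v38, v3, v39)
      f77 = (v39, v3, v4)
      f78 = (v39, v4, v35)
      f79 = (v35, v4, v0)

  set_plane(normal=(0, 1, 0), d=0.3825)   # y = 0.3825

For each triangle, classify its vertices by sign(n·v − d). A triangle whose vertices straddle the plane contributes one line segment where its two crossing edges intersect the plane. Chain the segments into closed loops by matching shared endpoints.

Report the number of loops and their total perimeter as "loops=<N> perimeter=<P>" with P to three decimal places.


loops=2 perimeter=5.055

Straddling triangles (20 of 80):
  (v0,v5,v1) [-+-] → (2.09157, 0.3825, 0)–(1.86589, 0.3825, 0.31067)  len=0.3840
  (v1,v5,v6) [-++] → (1.86589, 0.3825, 0.31067)–(1.79446, 0.3825, 0.409)  len=0.1215
  (v1,v6,v2) [-+-] → (1.79446, 0.3825, 0.409)–(1.44684, 0.3825, 0.295994)  len=0.3655
  (v2,v6,v7) [-++] → (1.44684, 0.3825, 0.295994)–(1.31365, 0.3825, 0.2527)  len=0.1401
  (v2,v7,v3) [-+-] → (1.31365, 0.3825, 0.2527)–(1.31365, 0.3825, -0.0669804)  len=0.3197
  (v3,v7,v8) [-++] → (1.31365, 0.3825, -0.0669804)–(1.31365, 0.3825, -0.2527)  len=0.1857
  (v3,v8,v4) [-+-] → (1.31365, 0.3825, -0.2527)–(1.61777, 0.3825, -0.351564)  len=0.3198
  (v4,v8,v9) [-++] → (1.61777, 0.3825, -0.351564)–(1.79446, 0.3825, -0.409)  len=0.1858
  (v4,v9,v0) [-+-] → (1.79446, 0.3825, -0.409)–(2.00927, 0.3825, -0.11329)  len=0.3655
  (v0,v9,v5) [-++] → (2.00927, 0.3825, -0.11329)–(2.09157, 0.3825, 0)  len=0.1400
  (v15,v20,v16) [+-+] → (-2.09157, 0.3825, 0)–(-2.00927, 0.3825, 0.11329)  len=0.1400
  (v16,v20,v21) [+--] → (-2.00927, 0.3825, 0.11329)–(-1.79446, 0.3825, 0.409)  len=0.3655
  (v16,v21,v17) [+-+] → (-1.79446, 0.3825, 0.409)–(-1.61777, 0.3825, 0.351564)  len=0.1858
  (v17,v21,v22) [+--] → (-1.61777, 0.3825, 0.351564)–(-1.31365, 0.3825, 0.2527)  len=0.3198
  (v17,v22,v18) [+-+] → (-1.31365, 0.3825, 0.2527)–(-1.31365, 0.3825, 0.0669804)  len=0.1857
  (v18,v22,v23) [+--] → (-1.31365, 0.3825, 0.0669804)–(-1.31365, 0.3825, -0.2527)  len=0.3197
  (v18,v23,v19) [+-+] → (-1.31365, 0.3825, -0.2527)–(-1.44684, 0.3825, -0.295994)  len=0.1401
  (v19,v23,v24) [+--] → (-1.44684, 0.3825, -0.295994)–(-1.79446, 0.3825, -0.409)  len=0.3655
  (v19,v24,v15) [+-+] → (-1.79446, 0.3825, -0.409)–(-1.86589, 0.3825, -0.31067)  len=0.1215
  (v15,v24,v20) [+--] → (-1.86589, 0.3825, -0.31067)–(-2.09157, 0.3825, 0)  len=0.3840

Chained into 2 loop(s):
  loop 1: 10 segments, perimeter = 2.5276
  loop 2: 10 segments, perimeter = 2.5276
Total perimeter = 5.055


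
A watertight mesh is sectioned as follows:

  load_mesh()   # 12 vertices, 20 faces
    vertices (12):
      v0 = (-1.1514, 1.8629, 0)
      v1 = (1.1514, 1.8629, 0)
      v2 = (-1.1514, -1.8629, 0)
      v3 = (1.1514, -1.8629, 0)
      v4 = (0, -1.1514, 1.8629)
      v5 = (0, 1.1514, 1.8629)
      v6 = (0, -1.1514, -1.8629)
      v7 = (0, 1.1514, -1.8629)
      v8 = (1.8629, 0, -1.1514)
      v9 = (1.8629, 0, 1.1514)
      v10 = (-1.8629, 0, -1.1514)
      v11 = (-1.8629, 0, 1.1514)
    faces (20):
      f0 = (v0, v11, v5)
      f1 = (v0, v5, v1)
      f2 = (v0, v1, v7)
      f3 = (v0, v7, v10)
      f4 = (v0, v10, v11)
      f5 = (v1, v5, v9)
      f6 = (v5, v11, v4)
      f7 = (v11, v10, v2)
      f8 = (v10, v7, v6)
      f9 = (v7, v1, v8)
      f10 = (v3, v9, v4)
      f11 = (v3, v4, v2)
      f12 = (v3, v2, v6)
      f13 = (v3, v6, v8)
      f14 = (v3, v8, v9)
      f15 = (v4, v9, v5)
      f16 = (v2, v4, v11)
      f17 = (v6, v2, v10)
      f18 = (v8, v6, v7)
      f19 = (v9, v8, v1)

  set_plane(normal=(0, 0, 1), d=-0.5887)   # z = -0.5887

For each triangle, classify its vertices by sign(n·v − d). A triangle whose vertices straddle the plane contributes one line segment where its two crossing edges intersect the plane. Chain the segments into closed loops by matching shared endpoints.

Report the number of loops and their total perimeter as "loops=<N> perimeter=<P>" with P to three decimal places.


Straddling triangles (10 of 20):
  (v0,v1,v7) [++-] → (0.787543, 1.63806, -0.5887)–(-0.787543, 1.63806, -0.5887)  len=1.5751
  (v0,v7,v10) [+--] → (-0.787543, 1.63806, -0.5887)–(-1.51518, 0.910417, -0.5887)  len=1.0290
  (v0,v10,v11) [+-+] → (-1.51518, 0.910417, -0.5887)–(-1.8629, 0, -0.5887)  len=0.9746
  (v11,v10,v2) [+-+] → (-1.8629, 0, -0.5887)–(-1.51518, -0.910417, -0.5887)  len=0.9746
  (v7,v1,v8) [-+-] → (0.787543, 1.63806, -0.5887)–(1.51518, 0.910417, -0.5887)  len=1.0290
  (v3,v2,v6) [++-] → (-0.787543, -1.63806, -0.5887)–(0.787543, -1.63806, -0.5887)  len=1.5751
  (v3,v6,v8) [+--] → (0.787543, -1.63806, -0.5887)–(1.51518, -0.910417, -0.5887)  len=1.0290
  (v3,v8,v9) [+-+] → (1.51518, -0.910417, -0.5887)–(1.8629, 0, -0.5887)  len=0.9746
  (v6,v2,v10) [-+-] → (-0.787543, -1.63806, -0.5887)–(-1.51518, -0.910417, -0.5887)  len=1.0290
  (v9,v8,v1) [+-+] → (1.8629, 0, -0.5887)–(1.51518, 0.910417, -0.5887)  len=0.9746

Chained into 1 loop(s):
  loop 1: 10 segments, perimeter = 11.1646
Total perimeter = 11.165

loops=1 perimeter=11.165


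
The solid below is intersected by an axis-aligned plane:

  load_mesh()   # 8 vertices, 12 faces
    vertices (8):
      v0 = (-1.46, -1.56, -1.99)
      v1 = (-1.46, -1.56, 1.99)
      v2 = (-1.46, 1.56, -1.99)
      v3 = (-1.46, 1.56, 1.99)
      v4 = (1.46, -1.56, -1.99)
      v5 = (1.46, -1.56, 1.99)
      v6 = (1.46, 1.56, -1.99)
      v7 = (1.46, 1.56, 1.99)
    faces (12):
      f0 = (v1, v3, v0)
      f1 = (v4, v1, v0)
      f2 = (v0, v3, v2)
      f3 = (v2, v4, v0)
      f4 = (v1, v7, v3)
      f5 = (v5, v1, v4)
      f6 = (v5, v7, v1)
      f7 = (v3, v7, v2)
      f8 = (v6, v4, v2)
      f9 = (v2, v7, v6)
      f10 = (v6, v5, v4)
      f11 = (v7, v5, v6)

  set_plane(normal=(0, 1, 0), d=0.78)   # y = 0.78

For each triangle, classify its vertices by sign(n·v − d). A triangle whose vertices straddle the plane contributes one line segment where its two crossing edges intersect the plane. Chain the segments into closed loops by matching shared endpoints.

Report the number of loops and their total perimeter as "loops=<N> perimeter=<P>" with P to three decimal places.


loops=1 perimeter=13.800

Straddling triangles (8 of 12):
  (v1,v3,v0) [-+-] → (-1.46, 0.78, 1.99)–(-1.46, 0.78, 0.995)  len=0.9950
  (v0,v3,v2) [-++] → (-1.46, 0.78, 0.995)–(-1.46, 0.78, -1.99)  len=2.9850
  (v2,v4,v0) [+--] → (-0.73, 0.78, -1.99)–(-1.46, 0.78, -1.99)  len=0.7300
  (v1,v7,v3) [-++] → (0.73, 0.78, 1.99)–(-1.46, 0.78, 1.99)  len=2.1900
  (v5,v7,v1) [-+-] → (1.46, 0.78, 1.99)–(0.73, 0.78, 1.99)  len=0.7300
  (v6,v4,v2) [+-+] → (1.46, 0.78, -1.99)–(-0.73, 0.78, -1.99)  len=2.1900
  (v6,v5,v4) [+--] → (1.46, 0.78, -0.995)–(1.46, 0.78, -1.99)  len=0.9950
  (v7,v5,v6) [+-+] → (1.46, 0.78, 1.99)–(1.46, 0.78, -0.995)  len=2.9850

Chained into 1 loop(s):
  loop 1: 8 segments, perimeter = 13.8000
Total perimeter = 13.800


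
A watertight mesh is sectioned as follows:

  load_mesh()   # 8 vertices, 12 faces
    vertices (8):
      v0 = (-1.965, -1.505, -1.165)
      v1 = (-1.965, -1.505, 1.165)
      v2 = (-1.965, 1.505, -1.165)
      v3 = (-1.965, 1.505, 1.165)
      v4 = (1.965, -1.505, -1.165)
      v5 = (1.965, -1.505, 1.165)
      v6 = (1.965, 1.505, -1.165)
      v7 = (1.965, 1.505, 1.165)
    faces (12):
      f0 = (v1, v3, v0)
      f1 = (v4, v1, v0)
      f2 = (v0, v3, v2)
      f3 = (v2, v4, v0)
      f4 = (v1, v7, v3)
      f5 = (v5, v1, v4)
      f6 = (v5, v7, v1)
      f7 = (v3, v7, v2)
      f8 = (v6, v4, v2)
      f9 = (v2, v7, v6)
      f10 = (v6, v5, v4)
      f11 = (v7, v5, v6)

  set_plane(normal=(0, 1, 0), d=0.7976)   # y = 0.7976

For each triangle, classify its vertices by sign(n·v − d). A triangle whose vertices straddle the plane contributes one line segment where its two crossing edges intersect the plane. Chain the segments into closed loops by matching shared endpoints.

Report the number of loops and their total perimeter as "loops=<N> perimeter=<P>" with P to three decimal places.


Straddling triangles (8 of 12):
  (v1,v3,v0) [-+-] → (-1.965, 0.7976, 1.165)–(-1.965, 0.7976, 0.617411)  len=0.5476
  (v0,v3,v2) [-++] → (-1.965, 0.7976, 0.617411)–(-1.965, 0.7976, -1.165)  len=1.7824
  (v2,v4,v0) [+--] → (-1.04138, 0.7976, -1.165)–(-1.965, 0.7976, -1.165)  len=0.9236
  (v1,v7,v3) [-++] → (1.04138, 0.7976, 1.165)–(-1.965, 0.7976, 1.165)  len=3.0064
  (v5,v7,v1) [-+-] → (1.965, 0.7976, 1.165)–(1.04138, 0.7976, 1.165)  len=0.9236
  (v6,v4,v2) [+-+] → (1.965, 0.7976, -1.165)–(-1.04138, 0.7976, -1.165)  len=3.0064
  (v6,v5,v4) [+--] → (1.965, 0.7976, -0.617411)–(1.965, 0.7976, -1.165)  len=0.5476
  (v7,v5,v6) [+-+] → (1.965, 0.7976, 1.165)–(1.965, 0.7976, -0.617411)  len=1.7824

Chained into 1 loop(s):
  loop 1: 8 segments, perimeter = 12.5200
Total perimeter = 12.520

loops=1 perimeter=12.520


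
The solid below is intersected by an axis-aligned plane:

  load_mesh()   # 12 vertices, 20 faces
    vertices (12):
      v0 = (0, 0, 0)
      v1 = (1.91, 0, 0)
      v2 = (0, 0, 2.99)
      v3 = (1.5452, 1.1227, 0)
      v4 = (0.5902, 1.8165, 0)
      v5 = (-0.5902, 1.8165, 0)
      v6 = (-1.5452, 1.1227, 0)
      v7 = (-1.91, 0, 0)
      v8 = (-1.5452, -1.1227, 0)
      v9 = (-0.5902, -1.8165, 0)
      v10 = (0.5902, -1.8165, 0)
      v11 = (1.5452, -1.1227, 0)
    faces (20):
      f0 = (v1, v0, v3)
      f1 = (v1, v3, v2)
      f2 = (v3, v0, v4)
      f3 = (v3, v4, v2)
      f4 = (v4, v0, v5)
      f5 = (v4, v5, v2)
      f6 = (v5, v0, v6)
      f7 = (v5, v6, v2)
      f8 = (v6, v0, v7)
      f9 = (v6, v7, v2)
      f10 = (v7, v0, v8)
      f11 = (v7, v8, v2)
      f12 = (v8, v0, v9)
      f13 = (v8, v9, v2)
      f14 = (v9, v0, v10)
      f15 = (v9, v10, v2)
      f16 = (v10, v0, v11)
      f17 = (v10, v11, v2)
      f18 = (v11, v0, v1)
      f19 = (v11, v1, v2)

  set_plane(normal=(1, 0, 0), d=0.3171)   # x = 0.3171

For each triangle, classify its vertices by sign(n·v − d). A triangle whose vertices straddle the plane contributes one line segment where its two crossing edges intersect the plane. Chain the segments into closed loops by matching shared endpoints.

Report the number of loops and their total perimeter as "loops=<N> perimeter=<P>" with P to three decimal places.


Straddling triangles (12 of 20):
  (v1,v0,v3) [+-+] → (0.3171, 0, 0)–(0.3171, 0.230396, 0)  len=0.2304
  (v1,v3,v2) [++-] → (0.3171, 0.230396, 2.3764)–(0.3171, 0, 2.4936)  len=0.2585
  (v3,v0,v4) [+-+] → (0.3171, 0.230396, 0)–(0.3171, 0.975961, 0)  len=0.7456
  (v3,v4,v2) [++-] → (0.3171, 0.975961, 1.38355)–(0.3171, 0.230396, 2.3764)  len=1.2416
  (v4,v0,v5) [+--] → (0.3171, 0.975961, 0)–(0.3171, 1.8165, 0)  len=0.8405
  (v4,v5,v2) [+--] → (0.3171, 1.8165, 0)–(0.3171, 0.975961, 1.38355)  len=1.6189
  (v9,v0,v10) [--+] → (0.3171, -0.975961, 0)–(0.3171, -1.8165, 0)  len=0.8405
  (v9,v10,v2) [-+-] → (0.3171, -1.8165, 0)–(0.3171, -0.975961, 1.38355)  len=1.6189
  (v10,v0,v11) [+-+] → (0.3171, -0.975961, 0)–(0.3171, -0.230396, 0)  len=0.7456
  (v10,v11,v2) [++-] → (0.3171, -0.230396, 2.3764)–(0.3171, -0.975961, 1.38355)  len=1.2416
  (v11,v0,v1) [+-+] → (0.3171, -0.230396, 0)–(0.3171, 0, 0)  len=0.2304
  (v11,v1,v2) [++-] → (0.3171, 0, 2.4936)–(0.3171, -0.230396, 2.3764)  len=0.2585

Chained into 1 loop(s):
  loop 1: 12 segments, perimeter = 9.8709
Total perimeter = 9.871

loops=1 perimeter=9.871


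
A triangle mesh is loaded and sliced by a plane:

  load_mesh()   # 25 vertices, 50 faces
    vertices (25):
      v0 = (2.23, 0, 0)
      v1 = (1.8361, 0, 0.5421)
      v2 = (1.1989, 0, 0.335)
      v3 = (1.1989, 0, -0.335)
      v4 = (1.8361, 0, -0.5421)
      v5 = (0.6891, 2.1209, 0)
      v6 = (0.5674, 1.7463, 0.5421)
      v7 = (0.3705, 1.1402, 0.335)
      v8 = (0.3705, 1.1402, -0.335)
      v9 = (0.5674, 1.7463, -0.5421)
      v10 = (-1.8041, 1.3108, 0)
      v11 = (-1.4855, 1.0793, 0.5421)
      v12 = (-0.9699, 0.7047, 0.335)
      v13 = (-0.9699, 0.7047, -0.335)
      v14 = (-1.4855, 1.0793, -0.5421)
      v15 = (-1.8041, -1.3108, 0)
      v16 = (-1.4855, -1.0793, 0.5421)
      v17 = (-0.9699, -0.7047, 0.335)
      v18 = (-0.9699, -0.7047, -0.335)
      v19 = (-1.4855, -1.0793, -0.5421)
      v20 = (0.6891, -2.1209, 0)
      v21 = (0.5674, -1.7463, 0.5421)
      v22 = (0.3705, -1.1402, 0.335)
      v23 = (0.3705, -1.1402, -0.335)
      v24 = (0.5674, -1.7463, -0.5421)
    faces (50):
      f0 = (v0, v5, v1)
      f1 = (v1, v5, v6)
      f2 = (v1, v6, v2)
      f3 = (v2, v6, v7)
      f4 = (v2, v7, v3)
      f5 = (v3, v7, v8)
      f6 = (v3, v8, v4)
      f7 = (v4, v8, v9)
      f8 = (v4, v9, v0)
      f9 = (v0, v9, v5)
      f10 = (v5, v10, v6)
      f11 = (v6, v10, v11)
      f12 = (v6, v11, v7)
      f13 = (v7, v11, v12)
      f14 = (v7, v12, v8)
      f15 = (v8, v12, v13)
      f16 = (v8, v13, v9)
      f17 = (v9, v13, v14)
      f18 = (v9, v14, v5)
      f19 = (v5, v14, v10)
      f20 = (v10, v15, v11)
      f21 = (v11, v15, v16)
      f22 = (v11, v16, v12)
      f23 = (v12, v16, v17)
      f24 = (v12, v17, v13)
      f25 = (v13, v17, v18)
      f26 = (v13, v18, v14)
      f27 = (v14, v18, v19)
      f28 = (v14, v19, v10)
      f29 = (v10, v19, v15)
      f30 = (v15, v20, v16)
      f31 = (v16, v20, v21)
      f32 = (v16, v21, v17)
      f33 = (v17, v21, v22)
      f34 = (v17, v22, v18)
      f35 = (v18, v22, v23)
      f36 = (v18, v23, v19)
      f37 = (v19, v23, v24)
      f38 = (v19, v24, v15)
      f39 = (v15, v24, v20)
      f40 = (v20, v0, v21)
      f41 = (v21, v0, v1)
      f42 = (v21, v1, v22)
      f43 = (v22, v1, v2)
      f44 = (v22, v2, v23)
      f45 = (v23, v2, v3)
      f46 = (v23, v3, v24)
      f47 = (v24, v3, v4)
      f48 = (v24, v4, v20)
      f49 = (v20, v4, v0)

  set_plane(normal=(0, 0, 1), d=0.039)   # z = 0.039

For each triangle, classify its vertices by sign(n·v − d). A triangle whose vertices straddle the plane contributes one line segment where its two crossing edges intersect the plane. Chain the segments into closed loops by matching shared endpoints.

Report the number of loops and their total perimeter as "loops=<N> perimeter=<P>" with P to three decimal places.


loops=2 perimeter=19.988

Straddling triangles (20 of 50):
  (v0,v5,v1) [--+] → (0.771618, 1.96832, 0.039)–(2.20166, 0, 0.039)  len=2.4330
  (v1,v5,v6) [+-+] → (0.771618, 1.96832, 0.039)–(0.680345, 2.09395, 0.039)  len=0.1553
  (v2,v7,v3) [++-] → (0.73648, 0.63647, 0.039)–(1.1989, 0, 0.039)  len=0.7867
  (v3,v7,v8) [-+-] → (0.73648, 0.63647, 0.039)–(0.3705, 1.1402, 0.039)  len=0.6226
  (v5,v10,v6) [--+] → (-1.63349, 1.34213, 0.039)–(0.680345, 2.09395, 0.039)  len=2.4329
  (v6,v10,v11) [+-+] → (-1.63349, 1.34213, 0.039)–(-1.78118, 1.29415, 0.039)  len=0.1553
  (v7,v12,v8) [++-] → (-0.377723, 0.8971, 0.039)–(0.3705, 1.1402, 0.039)  len=0.7867
  (v8,v12,v13) [-+-] → (-0.377723, 0.8971, 0.039)–(-0.9699, 0.7047, 0.039)  len=0.6226
  (v10,v15,v11) [--+] → (-1.78118, -1.13885, 0.039)–(-1.78118, 1.29415, 0.039)  len=2.4330
  (v11,v15,v16) [+-+] → (-1.78118, -1.13885, 0.039)–(-1.78118, -1.29415, 0.039)  len=0.1553
  (v12,v17,v13) [++-] → (-0.9699, -0.0820397, 0.039)–(-0.9699, 0.7047, 0.039)  len=0.7867
  (v13,v17,v18) [-+-] → (-0.9699, -0.0820397, 0.039)–(-0.9699, -0.7047, 0.039)  len=0.6227
  (v15,v20,v16) [--+] → (0.532654, -2.04596, 0.039)–(-1.78118, -1.29415, 0.039)  len=2.4329
  (v16,v20,v21) [+-+] → (0.532654, -2.04596, 0.039)–(0.680345, -2.09395, 0.039)  len=0.1553
  (v17,v22,v18) [++-] → (-0.221677, -0.9478, 0.039)–(-0.9699, -0.7047, 0.039)  len=0.7867
  (v18,v22,v23) [-+-] → (-0.221677, -0.9478, 0.039)–(0.3705, -1.1402, 0.039)  len=0.6226
  (v20,v0,v21) [--+] → (2.11039, -0.125633, 0.039)–(0.680345, -2.09395, 0.039)  len=2.4330
  (v21,v0,v1) [+-+] → (2.11039, -0.125633, 0.039)–(2.20166, 0, 0.039)  len=0.1553
  (v22,v2,v23) [++-] → (0.83292, -0.50373, 0.039)–(0.3705, -1.1402, 0.039)  len=0.7867
  (v23,v2,v3) [-+-] → (0.83292, -0.50373, 0.039)–(1.1989, 0, 0.039)  len=0.6226

Chained into 2 loop(s):
  loop 1: 10 segments, perimeter = 12.9412
  loop 2: 10 segments, perimeter = 7.0469
Total perimeter = 19.988


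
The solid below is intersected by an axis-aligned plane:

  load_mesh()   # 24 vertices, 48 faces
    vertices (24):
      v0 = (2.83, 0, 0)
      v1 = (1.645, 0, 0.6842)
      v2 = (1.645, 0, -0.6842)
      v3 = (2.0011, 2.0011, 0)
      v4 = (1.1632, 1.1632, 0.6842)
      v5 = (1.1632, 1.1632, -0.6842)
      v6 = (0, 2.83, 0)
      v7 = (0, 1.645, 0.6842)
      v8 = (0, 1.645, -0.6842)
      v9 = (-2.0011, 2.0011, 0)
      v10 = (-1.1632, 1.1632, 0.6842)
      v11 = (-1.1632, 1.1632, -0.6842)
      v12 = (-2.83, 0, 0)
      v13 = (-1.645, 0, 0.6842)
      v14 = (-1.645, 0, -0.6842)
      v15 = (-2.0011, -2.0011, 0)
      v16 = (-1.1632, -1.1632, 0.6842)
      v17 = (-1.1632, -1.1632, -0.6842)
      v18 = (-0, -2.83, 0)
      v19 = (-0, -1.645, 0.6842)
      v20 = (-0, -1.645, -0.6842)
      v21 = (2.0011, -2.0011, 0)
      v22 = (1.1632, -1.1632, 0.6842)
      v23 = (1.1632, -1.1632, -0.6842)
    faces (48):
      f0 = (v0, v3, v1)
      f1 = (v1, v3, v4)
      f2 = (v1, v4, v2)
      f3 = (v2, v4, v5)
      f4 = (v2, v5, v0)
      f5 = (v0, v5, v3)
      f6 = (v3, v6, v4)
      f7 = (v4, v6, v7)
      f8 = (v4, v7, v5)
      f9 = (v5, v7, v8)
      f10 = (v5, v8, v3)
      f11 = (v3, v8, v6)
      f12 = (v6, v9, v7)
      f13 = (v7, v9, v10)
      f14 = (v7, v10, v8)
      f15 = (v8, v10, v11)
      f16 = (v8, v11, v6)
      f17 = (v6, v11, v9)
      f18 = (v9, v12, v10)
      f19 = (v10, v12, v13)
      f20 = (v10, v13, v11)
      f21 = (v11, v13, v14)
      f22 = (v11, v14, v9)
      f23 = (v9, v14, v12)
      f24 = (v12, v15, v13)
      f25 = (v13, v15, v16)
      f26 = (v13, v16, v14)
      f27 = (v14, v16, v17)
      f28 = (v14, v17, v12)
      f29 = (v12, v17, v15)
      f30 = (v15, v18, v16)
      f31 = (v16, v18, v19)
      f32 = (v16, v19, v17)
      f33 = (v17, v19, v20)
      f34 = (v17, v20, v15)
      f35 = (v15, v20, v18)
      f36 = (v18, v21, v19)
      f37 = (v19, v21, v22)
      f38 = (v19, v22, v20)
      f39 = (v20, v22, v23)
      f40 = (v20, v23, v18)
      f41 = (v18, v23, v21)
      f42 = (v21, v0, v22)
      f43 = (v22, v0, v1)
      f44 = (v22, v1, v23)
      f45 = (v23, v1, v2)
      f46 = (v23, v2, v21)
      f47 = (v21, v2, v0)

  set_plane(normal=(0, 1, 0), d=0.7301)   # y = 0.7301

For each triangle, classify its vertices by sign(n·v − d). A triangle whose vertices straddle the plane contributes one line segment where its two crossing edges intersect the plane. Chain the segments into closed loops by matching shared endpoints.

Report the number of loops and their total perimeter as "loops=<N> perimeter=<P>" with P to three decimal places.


loops=2 perimeter=8.210

Straddling triangles (12 of 48):
  (v0,v3,v1) [-+-] → (2.52758, 0.7301, 0)–(1.77492, 0.7301, 0.43457)  len=0.8691
  (v1,v3,v4) [-++] → (1.77492, 0.7301, 0.43457)–(1.34259, 0.7301, 0.6842)  len=0.4992
  (v1,v4,v2) [-+-] → (1.34259, 0.7301, 0.6842)–(1.34259, 0.7301, 0.174697)  len=0.5095
  (v2,v4,v5) [-++] → (1.34259, 0.7301, 0.174697)–(1.34259, 0.7301, -0.6842)  len=0.8589
  (v2,v5,v0) [-+-] → (1.34259, 0.7301, -0.6842)–(1.78381, 0.7301, -0.429448)  len=0.5095
  (v0,v5,v3) [-++] → (1.78381, 0.7301, -0.429448)–(2.52758, 0.7301, 0)  len=0.8588
  (v9,v12,v10) [+-+] → (-2.52758, 0.7301, 0)–(-1.78381, 0.7301, 0.429448)  len=0.8588
  (v10,v12,v13) [+--] → (-1.78381, 0.7301, 0.429448)–(-1.34259, 0.7301, 0.6842)  len=0.5095
  (v10,v13,v11) [+-+] → (-1.34259, 0.7301, 0.6842)–(-1.34259, 0.7301, -0.174697)  len=0.8589
  (v11,v13,v14) [+--] → (-1.34259, 0.7301, -0.174697)–(-1.34259, 0.7301, -0.6842)  len=0.5095
  (v11,v14,v9) [+-+] → (-1.34259, 0.7301, -0.6842)–(-1.77492, 0.7301, -0.43457)  len=0.4992
  (v9,v14,v12) [+--] → (-1.77492, 0.7301, -0.43457)–(-2.52758, 0.7301, 0)  len=0.8691

Chained into 2 loop(s):
  loop 1: 6 segments, perimeter = 4.1051
  loop 2: 6 segments, perimeter = 4.1051
Total perimeter = 8.210


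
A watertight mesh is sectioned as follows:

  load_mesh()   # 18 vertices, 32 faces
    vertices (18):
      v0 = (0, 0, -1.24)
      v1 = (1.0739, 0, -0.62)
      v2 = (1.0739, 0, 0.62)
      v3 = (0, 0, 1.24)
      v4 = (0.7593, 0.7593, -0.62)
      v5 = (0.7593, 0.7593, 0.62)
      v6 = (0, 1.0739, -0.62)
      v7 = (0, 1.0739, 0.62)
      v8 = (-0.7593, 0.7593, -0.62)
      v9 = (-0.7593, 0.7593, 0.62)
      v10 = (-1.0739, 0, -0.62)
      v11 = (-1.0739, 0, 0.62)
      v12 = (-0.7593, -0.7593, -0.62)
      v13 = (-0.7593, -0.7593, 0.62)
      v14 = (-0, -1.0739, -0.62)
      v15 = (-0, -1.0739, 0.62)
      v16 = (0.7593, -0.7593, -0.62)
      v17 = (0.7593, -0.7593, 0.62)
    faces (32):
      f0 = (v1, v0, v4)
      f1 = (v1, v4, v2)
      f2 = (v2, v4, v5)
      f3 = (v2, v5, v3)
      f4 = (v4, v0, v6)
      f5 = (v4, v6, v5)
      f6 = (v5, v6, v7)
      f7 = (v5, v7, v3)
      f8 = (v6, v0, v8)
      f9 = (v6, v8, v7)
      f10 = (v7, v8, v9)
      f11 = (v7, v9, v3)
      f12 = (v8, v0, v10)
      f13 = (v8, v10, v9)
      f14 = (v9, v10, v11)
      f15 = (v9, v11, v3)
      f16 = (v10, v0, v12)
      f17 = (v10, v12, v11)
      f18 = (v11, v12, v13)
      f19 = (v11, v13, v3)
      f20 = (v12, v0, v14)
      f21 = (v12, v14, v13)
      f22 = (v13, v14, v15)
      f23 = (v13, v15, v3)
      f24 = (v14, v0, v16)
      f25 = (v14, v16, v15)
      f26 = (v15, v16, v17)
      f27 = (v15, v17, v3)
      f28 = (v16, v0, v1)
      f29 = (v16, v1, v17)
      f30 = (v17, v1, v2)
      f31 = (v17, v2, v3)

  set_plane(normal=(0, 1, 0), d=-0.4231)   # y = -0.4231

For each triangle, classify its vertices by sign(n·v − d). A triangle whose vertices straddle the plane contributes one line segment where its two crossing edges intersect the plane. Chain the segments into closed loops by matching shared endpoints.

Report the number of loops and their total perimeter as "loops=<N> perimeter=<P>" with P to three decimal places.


Straddling triangles (12 of 32):
  (v10,v0,v12) [++-] → (-0.4231, -0.4231, -0.894521)–(-0.898597, -0.4231, -0.62)  len=0.5491
  (v10,v12,v11) [+-+] → (-0.898597, -0.4231, -0.62)–(-0.898597, -0.4231, -0.0709575)  len=0.5490
  (v11,v12,v13) [+--] → (-0.898597, -0.4231, -0.0709575)–(-0.898597, -0.4231, 0.62)  len=0.6910
  (v11,v13,v3) [+-+] → (-0.898597, -0.4231, 0.62)–(-0.4231, -0.4231, 0.894521)  len=0.5491
  (v12,v0,v14) [-+-] → (-0.4231, -0.4231, -0.894521)–(0, -0.4231, -0.99573)  len=0.4350
  (v13,v15,v3) [--+] → (0, -0.4231, 0.99573)–(-0.4231, -0.4231, 0.894521)  len=0.4350
  (v14,v0,v16) [-+-] → (0, -0.4231, -0.99573)–(0.4231, -0.4231, -0.894521)  len=0.4350
  (v15,v17,v3) [--+] → (0.4231, -0.4231, 0.894521)–(0, -0.4231, 0.99573)  len=0.4350
  (v16,v0,v1) [-++] → (0.4231, -0.4231, -0.894521)–(0.898597, -0.4231, -0.62)  len=0.5491
  (v16,v1,v17) [-+-] → (0.898597, -0.4231, -0.62)–(0.898597, -0.4231, 0.0709575)  len=0.6910
  (v17,v1,v2) [-++] → (0.898597, -0.4231, 0.0709575)–(0.898597, -0.4231, 0.62)  len=0.5490
  (v17,v2,v3) [-++] → (0.898597, -0.4231, 0.62)–(0.4231, -0.4231, 0.894521)  len=0.5491

Chained into 1 loop(s):
  loop 1: 12 segments, perimeter = 6.4164
Total perimeter = 6.416

loops=1 perimeter=6.416
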